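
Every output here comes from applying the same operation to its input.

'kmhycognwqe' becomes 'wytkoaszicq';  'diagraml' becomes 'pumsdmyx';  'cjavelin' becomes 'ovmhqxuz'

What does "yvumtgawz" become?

What's happening: shift every letter 12 places forward in the alphabet (wrapping around).
"yvumtgawz" → "khgyfsmil".

khgyfsmil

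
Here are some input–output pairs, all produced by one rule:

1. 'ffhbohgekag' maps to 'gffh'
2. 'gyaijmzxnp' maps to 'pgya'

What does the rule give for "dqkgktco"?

In each case the input is transformed by: move the first 3 characters to the end (rotate left by 3), then keep only the last 4 characters.
Working it through for "dqkgktco": intermediate "gktcodqk", final "odqk".

odqk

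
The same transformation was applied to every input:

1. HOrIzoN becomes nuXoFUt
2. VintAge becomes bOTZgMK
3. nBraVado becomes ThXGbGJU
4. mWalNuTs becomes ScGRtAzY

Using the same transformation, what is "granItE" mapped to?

MXGToZk

The rule is to shift every letter 6 places forward in the alphabet (wrapping around), then flip the case of every letter.
Applying both steps to "granItE": "mxgtOzK", then "MXGToZk".
(Check on "VintAge": → "BotzGmk" → "bOTZgMK" ✓)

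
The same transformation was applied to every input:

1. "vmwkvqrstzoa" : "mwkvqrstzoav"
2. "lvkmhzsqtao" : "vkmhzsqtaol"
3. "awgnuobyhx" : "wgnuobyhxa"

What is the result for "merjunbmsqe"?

Looking at the pairs, the operation is to move the first character to the end.
Doing the same to "merjunbmsqe": "erjunbmsqem".

erjunbmsqem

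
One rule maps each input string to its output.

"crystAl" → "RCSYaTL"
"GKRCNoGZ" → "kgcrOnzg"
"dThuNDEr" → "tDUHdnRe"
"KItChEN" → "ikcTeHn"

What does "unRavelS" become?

NUArEVsL

In each case the input is transformed by: flip the case of every letter, then swap each adjacent pair of characters (1↔2, 3↔4, ...).
"unRavelS" → "NUArEVsL".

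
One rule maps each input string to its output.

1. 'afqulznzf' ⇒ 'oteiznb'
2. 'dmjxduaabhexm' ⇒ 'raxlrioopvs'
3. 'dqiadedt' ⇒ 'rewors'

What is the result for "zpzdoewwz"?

What's happening: delete the last 2 characters, then shift every letter 12 places backward in the alphabet (wrapping around).
Applying that to "zpzdoewwz" gives "ndnrcsk".

ndnrcsk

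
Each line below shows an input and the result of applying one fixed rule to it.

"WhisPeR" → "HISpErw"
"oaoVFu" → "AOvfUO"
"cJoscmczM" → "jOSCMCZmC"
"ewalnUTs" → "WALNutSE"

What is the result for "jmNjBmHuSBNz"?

MnJbMhUsbnZJ

What's happening: flip the case of every letter, then move the first character to the end.
For "jmNjBmHuSBNz", step one produces "JMnJbMhUsbnZ"; step two turns that into "MnJbMhUsbnZJ".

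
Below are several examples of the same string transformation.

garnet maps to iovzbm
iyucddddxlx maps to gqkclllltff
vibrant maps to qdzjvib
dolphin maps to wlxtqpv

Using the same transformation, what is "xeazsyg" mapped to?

mfhigao

The transformation: shift every letter 8 places forward in the alphabet (wrapping around), then swap each adjacent pair of characters (1↔2, 3↔4, ...).
On "xeazsyg" that produces "mfhigao".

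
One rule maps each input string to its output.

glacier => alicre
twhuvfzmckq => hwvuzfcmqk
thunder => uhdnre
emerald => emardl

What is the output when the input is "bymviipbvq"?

Looking at the pairs, the operation is to delete the first character, then swap each adjacent pair of characters (1↔2, 3↔4, ...).
"bymviipbvq" → "ymviipbvq" → "myivpivbq".

myivpivbq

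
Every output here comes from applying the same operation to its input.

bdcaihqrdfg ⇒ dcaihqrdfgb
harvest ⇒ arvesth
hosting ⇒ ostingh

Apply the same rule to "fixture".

ixturef

The transformation: move the first character to the end.
Applying that to "fixture" gives "ixturef".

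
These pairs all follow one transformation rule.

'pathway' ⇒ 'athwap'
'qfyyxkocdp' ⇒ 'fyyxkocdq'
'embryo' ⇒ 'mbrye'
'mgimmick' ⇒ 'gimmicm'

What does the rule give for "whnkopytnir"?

hnkopytniw

Each output is the input with this applied: swap the first and last characters, then delete the first character.
For "whnkopytnir", step one produces "rhnkopytniw"; step two turns that into "hnkopytniw".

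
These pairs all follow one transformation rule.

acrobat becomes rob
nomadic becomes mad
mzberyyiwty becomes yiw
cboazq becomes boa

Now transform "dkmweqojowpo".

jow

Looking at the pairs, the operation is to move the last 2 characters to the front (rotate right by 2), then keep only the last 3 characters.
For "dkmweqojowpo" the result is "jow".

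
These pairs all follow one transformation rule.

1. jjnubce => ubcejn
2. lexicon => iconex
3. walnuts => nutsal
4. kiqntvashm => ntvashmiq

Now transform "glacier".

cierla

What's happening: delete the first character, then move the first 2 characters to the end (rotate left by 2).
Starting from "glacier": after the first operation, "lacier"; after the second, "cierla".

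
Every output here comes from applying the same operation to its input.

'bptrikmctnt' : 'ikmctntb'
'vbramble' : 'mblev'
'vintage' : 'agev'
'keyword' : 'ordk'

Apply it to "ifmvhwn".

The transformation: move the first character to the end, then delete the first 3 characters.
For "ifmvhwn" the result is "hwni".

hwni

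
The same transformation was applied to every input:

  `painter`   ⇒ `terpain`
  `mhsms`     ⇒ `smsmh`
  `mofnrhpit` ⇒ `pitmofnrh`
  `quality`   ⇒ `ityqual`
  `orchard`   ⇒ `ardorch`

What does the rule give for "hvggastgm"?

Looking at the pairs, the operation is to move the last 3 characters to the front (rotate right by 3).
So "hvggastgm" becomes "tgmhvggas".

tgmhvggas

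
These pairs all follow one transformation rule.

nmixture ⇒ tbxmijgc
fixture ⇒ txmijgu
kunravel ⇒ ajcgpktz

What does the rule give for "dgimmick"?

zvxbbxrs

The transformation: swap the first and last characters, then shift every letter 11 places backward in the alphabet (wrapping around).
"dgimmick" → "kgimmicd" → "zvxbbxrs".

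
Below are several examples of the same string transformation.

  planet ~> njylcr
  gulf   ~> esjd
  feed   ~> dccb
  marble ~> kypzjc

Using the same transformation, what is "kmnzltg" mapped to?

iklxjre

Each output is the input with this applied: shift every letter 2 places backward in the alphabet (wrapping around).
"kmnzltg" → "iklxjre".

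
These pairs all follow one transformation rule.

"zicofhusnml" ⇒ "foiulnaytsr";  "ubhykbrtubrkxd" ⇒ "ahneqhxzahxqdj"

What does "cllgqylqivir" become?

irrmwerwobox

Looking at the pairs, the operation is to shift every letter 6 places forward in the alphabet (wrapping around).
For "cllgqylqivir" the result is "irrmwerwobox".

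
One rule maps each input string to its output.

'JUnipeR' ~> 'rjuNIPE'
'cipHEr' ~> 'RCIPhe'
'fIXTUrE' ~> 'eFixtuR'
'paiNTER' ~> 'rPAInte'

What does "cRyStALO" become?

oCrYsTal

The pattern: flip the case of every letter, then move the last character to the front.
Applying that to "cRyStALO" gives "oCrYsTal".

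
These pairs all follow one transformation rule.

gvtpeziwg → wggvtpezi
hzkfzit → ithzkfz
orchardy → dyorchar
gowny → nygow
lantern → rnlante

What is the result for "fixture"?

refixtu

Each output is the input with this applied: move the last 2 characters to the front (rotate right by 2).
"fixture" → "refixtu".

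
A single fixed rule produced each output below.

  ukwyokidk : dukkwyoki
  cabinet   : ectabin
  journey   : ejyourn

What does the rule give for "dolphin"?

The pattern: swap the first and last characters, then move the last 2 characters to the front (rotate right by 2).
So "dolphin" becomes "idnolph".

idnolph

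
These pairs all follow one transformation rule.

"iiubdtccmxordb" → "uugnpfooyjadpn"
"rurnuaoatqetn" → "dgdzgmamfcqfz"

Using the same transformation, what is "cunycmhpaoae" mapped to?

Each output is the input with this applied: shift every letter 12 places forward in the alphabet (wrapping around).
For "cunycmhpaoae" the result is "ogzkoytbmamq".

ogzkoytbmamq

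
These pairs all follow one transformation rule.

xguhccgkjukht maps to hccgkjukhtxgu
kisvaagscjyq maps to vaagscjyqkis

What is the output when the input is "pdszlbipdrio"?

zlbipdriopds

Each output is the input with this applied: move the first 3 characters to the end (rotate left by 3).
So "pdszlbipdrio" becomes "zlbipdriopds".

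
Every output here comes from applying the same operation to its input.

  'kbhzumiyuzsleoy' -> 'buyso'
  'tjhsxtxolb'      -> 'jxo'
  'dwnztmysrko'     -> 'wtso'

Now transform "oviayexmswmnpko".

Looking at the pairs, the operation is to keep one character in every 3, starting at position 2 (positions 2nd, 5th, 8th, ...).
Applying that to "oviayexmswmnpko" gives "vymmk".

vymmk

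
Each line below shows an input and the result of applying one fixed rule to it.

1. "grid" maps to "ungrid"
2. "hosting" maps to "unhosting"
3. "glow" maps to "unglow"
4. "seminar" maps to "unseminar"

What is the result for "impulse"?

unimpulse

The transformation: prepend "un".
For "impulse" the result is "unimpulse".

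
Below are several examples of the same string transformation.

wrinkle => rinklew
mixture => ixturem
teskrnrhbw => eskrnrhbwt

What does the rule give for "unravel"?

nravelu

In each case the input is transformed by: move the first character to the end.
For "unravel" the result is "nravelu".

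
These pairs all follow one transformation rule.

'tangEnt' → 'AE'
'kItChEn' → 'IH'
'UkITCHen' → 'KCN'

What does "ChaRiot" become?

The rule is to keep one character in every 3, starting at position 2 (positions 2nd, 5th, 8th, ...), then convert every letter to uppercase.
On "ChaRiot": the first step gives "hi", and the second then gives "HI".

HI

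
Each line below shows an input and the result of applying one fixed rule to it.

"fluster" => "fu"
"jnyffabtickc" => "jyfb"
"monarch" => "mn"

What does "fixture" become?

fx

The transformation: keep every other character starting from the first (positions 1st, 3rd, 5th, ...), then delete the last 2 characters.
For "fixture" the result is "fx".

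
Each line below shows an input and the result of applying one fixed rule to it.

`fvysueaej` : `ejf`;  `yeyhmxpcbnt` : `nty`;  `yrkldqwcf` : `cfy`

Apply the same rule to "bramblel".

Each output is the input with this applied: move the last 2 characters to the front (rotate right by 2), then keep only the first 3 characters.
On "bramblel": the first step gives "elbrambl", and the second then gives "elb".
(Check on "yrkldqwcf": → "cfyrkldqw" → "cfy" ✓)

elb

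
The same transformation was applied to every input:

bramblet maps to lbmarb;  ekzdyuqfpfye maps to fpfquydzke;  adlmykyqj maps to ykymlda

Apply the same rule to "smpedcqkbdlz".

dbkqcdepms

Looking at the pairs, the operation is to delete the last 2 characters, then reverse the string.
For "smpedcqkbdlz" the result is "dbkqcdepms".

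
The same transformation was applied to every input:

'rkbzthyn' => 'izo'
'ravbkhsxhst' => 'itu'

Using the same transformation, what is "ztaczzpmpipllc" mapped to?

The transformation: shift every letter 1 place forward in the alphabet (wrapping around), then keep only the last 3 characters.
"ztaczzpmpipllc" → "aubdaaqnqjqmmd" → "mmd".

mmd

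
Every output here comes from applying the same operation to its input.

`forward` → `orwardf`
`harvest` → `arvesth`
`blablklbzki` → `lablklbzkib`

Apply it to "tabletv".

Rule — move the first character to the end.
Applying that to "tabletv" gives "abletvt".

abletvt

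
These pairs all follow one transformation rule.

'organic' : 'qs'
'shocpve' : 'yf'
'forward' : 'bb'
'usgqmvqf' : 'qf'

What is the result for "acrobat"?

bk

The transformation: shift every letter 10 places forward in the alphabet (wrapping around), then keep one character in every 3, starting at position 3 (positions 3rd, 6th, 9th, ...).
Working it through for "acrobat": intermediate "kmbylkd", final "bk".
(Check on "usgqmvqf": → "ecqawfap" → "qf" ✓)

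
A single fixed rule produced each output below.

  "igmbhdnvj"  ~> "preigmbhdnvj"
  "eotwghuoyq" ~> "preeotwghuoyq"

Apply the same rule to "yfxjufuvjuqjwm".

preyfxjufuvjuqjwm

Each output is the input with this applied: prepend "pre".
So "yfxjufuvjuqjwm" becomes "preyfxjufuvjuqjwm".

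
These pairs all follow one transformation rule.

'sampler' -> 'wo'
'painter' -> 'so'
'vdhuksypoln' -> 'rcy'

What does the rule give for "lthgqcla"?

The pattern: keep one character in every 3, starting at position 3 (positions 3rd, 6th, 9th, ...), then shift every letter 10 places forward in the alphabet (wrapping around).
"lthgqcla" → "hc" → "rm".

rm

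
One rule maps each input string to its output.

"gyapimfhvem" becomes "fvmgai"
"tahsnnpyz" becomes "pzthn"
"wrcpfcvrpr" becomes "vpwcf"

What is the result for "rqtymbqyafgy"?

Each output is the input with this applied: keep every other character starting from the first (positions 1st, 3rd, 5th, ...), then move the first 3 characters to the end (rotate left by 3).
On "rqtymbqyafgy" that produces "qagrtm".

qagrtm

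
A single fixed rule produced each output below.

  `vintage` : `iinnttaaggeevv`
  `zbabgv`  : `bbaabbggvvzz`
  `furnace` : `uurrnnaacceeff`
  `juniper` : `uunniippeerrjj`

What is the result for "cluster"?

lluusstteerrcc

Each output is the input with this applied: move the first character to the end, then double every character.
On "cluster": the first step gives "lusterc", and the second then gives "lluusstteerrcc".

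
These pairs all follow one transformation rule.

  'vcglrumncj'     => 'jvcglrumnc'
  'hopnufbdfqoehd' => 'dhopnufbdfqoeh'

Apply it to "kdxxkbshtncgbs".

skdxxkbshtncgb

The rule is to move the last character to the front.
"kdxxkbshtncgbs" → "skdxxkbshtncgb".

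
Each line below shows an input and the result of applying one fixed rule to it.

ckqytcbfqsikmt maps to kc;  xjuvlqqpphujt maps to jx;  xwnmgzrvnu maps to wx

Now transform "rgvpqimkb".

In each case the input is transformed by: swap each adjacent pair of characters (1↔2, 3↔4, ...), then keep only the first 2 characters.
Working it through for "rgvpqimkb": intermediate "grpviqkmb", final "gr".

gr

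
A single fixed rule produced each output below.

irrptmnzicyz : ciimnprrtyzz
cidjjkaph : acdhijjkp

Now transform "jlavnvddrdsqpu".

adddjlnpqrsuvv

Each output is the input with this applied: sort the characters into alphabetical order.
On "jlavnvddrdsqpu" that produces "adddjlnpqrsuvv".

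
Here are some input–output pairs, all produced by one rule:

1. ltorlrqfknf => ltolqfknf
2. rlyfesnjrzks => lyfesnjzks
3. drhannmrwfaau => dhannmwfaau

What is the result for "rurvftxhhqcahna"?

Rule — remove every "r".
Applying that to "rurvftxhhqcahna" gives "uvftxhhqcahna".

uvftxhhqcahna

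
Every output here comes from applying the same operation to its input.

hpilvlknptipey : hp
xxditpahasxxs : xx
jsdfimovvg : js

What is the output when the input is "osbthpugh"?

os

Each output is the input with this applied: keep only the first 2 characters.
Doing the same to "osbthpugh": "os".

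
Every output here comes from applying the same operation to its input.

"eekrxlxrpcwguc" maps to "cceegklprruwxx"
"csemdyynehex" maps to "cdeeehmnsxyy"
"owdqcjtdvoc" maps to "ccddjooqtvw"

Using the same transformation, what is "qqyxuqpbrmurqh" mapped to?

The pattern: sort the characters into alphabetical order.
"qqyxuqpbrmurqh" → "bhmpqqqqrruuxy".

bhmpqqqqrruuxy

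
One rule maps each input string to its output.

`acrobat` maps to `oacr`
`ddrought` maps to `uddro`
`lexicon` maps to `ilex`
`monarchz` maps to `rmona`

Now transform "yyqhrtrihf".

What's happening: delete the last 3 characters, then move the last character to the front.
Working it through for "yyqhrtrihf": intermediate "yyqhrtr", final "ryyqhrt".

ryyqhrt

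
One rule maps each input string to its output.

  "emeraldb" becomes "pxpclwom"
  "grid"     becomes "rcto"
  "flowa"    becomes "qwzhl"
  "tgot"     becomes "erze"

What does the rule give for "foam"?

The rule is to shift every letter 11 places forward in the alphabet (wrapping around).
Applying that to "foam" gives "qzlx".

qzlx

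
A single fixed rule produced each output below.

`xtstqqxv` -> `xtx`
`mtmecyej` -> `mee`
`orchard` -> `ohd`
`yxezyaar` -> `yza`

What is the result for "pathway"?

phy

The rule is to keep one character in every 3, starting at position 1 (positions 1st, 4th, 7th, ...).
Doing the same to "pathway": "phy".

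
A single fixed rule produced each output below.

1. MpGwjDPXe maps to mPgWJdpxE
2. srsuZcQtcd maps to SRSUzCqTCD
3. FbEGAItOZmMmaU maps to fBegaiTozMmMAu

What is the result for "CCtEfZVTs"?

ccTeFzvtS

Looking at the pairs, the operation is to flip the case of every letter.
Doing the same to "CCtEfZVTs": "ccTeFzvtS".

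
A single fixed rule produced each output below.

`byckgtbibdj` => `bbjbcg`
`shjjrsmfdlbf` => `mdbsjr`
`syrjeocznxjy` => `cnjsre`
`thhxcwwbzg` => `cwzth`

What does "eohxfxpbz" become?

fpzeh

The rule is to keep every other character starting from the first (positions 1st, 3rd, 5th, ...), then move the last 3 characters to the front (rotate right by 3).
For "eohxfxpbz", step one produces "ehfpz"; step two turns that into "fpzeh".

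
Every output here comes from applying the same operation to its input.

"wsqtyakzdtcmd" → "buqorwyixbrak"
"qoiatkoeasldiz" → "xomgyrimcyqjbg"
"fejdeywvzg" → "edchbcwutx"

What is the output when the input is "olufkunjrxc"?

What's happening: shift every letter 2 places backward in the alphabet (wrapping around), then move the last character to the front.
"olufkunjrxc" → "mjsdislhpva" → "amjsdislhpv".

amjsdislhpv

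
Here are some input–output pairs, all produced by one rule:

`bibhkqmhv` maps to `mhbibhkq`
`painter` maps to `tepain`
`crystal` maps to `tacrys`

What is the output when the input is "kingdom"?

doking

Each output is the input with this applied: delete the last character, then move the last 2 characters to the front (rotate right by 2).
Applying that to "kingdom" gives "doking".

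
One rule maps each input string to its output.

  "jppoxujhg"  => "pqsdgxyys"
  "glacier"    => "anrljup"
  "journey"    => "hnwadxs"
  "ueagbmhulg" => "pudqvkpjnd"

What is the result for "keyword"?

maxfhnt

In each case the input is transformed by: shift every letter 9 places forward in the alphabet (wrapping around), then reverse the string.
"keyword" → "tnhfxam" → "maxfhnt".
(Check on "journey": → "sxdawnh" → "hnwadxs" ✓)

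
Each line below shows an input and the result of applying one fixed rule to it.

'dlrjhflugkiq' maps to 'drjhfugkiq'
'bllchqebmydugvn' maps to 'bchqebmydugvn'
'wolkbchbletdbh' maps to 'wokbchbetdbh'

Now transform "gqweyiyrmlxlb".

gqweyiyrmxb

What's happening: remove every "l".
Applying that to "gqweyiyrmlxlb" gives "gqweyiyrmxb".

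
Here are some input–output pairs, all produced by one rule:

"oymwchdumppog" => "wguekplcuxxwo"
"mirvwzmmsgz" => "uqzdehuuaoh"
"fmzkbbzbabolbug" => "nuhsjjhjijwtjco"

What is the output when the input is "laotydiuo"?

tiwbglqcw

What's happening: shift every letter 8 places forward in the alphabet (wrapping around).
Applying that to "laotydiuo" gives "tiwbglqcw".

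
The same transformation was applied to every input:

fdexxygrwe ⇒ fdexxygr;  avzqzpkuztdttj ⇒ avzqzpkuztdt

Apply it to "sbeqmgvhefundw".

In each case the input is transformed by: delete the last 2 characters.
So "sbeqmgvhefundw" becomes "sbeqmgvhefun".

sbeqmgvhefun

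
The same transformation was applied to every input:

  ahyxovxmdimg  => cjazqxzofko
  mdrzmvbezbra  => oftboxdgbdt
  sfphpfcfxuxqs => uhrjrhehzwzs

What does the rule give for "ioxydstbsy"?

kqzafuvdu

Each output is the input with this applied: delete the last character, then shift every letter 2 places forward in the alphabet (wrapping around).
For "ioxydstbsy" the result is "kqzafuvdu".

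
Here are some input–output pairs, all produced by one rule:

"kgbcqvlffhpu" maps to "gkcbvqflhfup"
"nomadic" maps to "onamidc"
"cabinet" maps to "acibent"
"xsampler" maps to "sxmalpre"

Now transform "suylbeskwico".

uslyebksiwoc

Rule — swap each adjacent pair of characters (1↔2, 3↔4, ...).
"suylbeskwico" → "uslyebksiwoc".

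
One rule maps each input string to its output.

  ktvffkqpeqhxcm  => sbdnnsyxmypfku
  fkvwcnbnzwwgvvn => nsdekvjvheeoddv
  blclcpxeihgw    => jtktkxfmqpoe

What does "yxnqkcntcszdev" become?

Rule — shift every letter 8 places forward in the alphabet (wrapping around).
Applying that to "yxnqkcntcszdev" gives "gfvyskvbkahlmd".

gfvyskvbkahlmd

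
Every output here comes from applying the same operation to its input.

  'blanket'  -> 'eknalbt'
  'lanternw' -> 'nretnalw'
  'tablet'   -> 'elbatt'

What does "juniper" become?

epinujr

The pattern: move the last character to the front, then reverse the string.
Working it through for "juniper": intermediate "rjunipe", final "epinujr".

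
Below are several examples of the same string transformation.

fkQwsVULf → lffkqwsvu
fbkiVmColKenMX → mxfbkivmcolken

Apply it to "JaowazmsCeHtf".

tfjaowazmsceh

What's happening: move the last 2 characters to the front (rotate right by 2), then convert every letter to lowercase.
Working it through for "JaowazmsCeHtf": intermediate "tfJaowazmsCeH", final "tfjaowazmsceh".
(Check on "fbkiVmColKenMX": → "MXfbkiVmColKen" → "mxfbkivmcolken" ✓)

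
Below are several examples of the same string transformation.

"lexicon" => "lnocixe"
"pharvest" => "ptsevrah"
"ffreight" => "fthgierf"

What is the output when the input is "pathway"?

pyawhta

The transformation: reverse the string, then move the last character to the front.
So "pathway" becomes "pyawhta".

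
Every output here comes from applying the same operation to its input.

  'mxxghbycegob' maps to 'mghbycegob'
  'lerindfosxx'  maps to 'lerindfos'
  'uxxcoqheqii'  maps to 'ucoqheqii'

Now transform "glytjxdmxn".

glytjdmn

The pattern: remove every "x".
"glytjxdmxn" → "glytjdmn".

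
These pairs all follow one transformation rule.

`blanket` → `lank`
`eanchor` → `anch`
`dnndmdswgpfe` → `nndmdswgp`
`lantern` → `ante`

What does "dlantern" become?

lante

Each output is the input with this applied: delete the last 2 characters, then delete the first character.
Working it through for "dlantern": intermediate "dlante", final "lante".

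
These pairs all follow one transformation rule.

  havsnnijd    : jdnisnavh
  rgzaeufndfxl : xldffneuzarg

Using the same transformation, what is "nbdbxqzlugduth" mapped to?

thduugzlxqdbnb

The pattern: reverse the string, then swap each adjacent pair of characters (1↔2, 3↔4, ...).
Starting from "nbdbxqzlugduth": after the first operation, "htudgulzqxbdbn"; after the second, "thduugzlxqdbnb".
(Check on "havsnnijd": → "djinnsvah" → "jdnisnavh" ✓)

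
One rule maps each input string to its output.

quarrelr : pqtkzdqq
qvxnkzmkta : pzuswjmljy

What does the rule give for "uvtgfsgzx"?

twuysffre

The rule is to shift every letter 1 place backward in the alphabet (wrapping around), then take characters alternately from the front and the back (1st, last, 2nd, 2nd-last, ...).
For "uvtgfsgzx", step one produces "tusferfyw"; step two turns that into "twuysffre".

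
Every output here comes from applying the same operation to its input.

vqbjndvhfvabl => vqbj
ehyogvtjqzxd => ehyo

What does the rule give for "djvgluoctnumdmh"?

Looking at the pairs, the operation is to keep only the first 4 characters.
Doing the same to "djvgluoctnumdmh": "djvg".

djvg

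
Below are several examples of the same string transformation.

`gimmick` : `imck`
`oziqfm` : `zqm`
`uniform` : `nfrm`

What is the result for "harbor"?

abr

What's happening: swap each adjacent pair of characters (1↔2, 3↔4, ...), then keep every other character starting from the first (positions 1st, 3rd, 5th, ...).
Applying both steps to "harbor": "ahbrro", then "abr".
(Check on "gimmick": → "igmmcik" → "imck" ✓)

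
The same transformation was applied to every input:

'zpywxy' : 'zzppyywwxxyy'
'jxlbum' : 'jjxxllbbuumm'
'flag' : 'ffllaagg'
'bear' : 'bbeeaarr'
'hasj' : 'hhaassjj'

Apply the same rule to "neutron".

nneeuuttrroonn

In each case the input is transformed by: double every character.
"neutron" → "nneeuuttrroonn".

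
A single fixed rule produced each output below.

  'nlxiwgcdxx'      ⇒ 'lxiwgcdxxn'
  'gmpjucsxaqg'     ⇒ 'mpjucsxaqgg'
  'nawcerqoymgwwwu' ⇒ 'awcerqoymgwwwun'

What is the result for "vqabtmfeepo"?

The transformation: move the first character to the end.
So "vqabtmfeepo" becomes "qabtmfeepov".

qabtmfeepov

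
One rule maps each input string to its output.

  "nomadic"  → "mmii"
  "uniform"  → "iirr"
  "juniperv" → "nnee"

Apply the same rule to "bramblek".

aall

What's happening: keep one character in every 3, starting at position 3 (positions 3rd, 6th, 9th, ...), then double every character.
"bramblek" → "al" → "aall".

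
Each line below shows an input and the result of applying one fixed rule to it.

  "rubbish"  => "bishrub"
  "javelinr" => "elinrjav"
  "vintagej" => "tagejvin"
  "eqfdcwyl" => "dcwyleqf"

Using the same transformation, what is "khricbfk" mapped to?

icbfkkhr

The transformation: move the first 3 characters to the end (rotate left by 3).
"khricbfk" → "icbfkkhr".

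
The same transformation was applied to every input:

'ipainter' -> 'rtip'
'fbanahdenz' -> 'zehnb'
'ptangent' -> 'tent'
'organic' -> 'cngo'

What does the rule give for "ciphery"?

The pattern: reverse the string, then keep every other character starting from the first (positions 1st, 3rd, 5th, ...).
On "ciphery" that produces "yepc".

yepc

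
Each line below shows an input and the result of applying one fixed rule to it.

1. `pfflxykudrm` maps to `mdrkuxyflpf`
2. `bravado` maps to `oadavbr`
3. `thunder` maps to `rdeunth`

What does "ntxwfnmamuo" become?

omumafnxwnt

Looking at the pairs, the operation is to swap each adjacent pair of characters (1↔2, 3↔4, ...), then reverse the string.
On "ntxwfnmamuo" that produces "omumafnxwnt".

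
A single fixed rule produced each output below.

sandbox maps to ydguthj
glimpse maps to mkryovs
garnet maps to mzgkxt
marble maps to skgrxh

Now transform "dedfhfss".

jykyjlln

The pattern: shift every letter 6 places forward in the alphabet (wrapping around), then take characters alternately from the front and the back (1st, last, 2nd, 2nd-last, ...).
So "dedfhfss" becomes "jykyjlln".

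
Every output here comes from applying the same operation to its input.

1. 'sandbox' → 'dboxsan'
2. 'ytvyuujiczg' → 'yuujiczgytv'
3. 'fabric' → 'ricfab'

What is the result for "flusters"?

Looking at the pairs, the operation is to move the first 3 characters to the end (rotate left by 3).
Doing the same to "flusters": "stersflu".

stersflu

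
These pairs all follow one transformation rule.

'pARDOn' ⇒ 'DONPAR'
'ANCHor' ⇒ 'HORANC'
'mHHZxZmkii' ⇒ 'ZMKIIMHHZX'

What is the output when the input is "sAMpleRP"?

LERPSAMP

Rule — swap the front and back halves of the string, then convert every letter to uppercase.
Starting from "sAMpleRP": after the first operation, "leRPsAMp"; after the second, "LERPSAMP".
(Check on "ANCHor": → "HorANC" → "HORANC" ✓)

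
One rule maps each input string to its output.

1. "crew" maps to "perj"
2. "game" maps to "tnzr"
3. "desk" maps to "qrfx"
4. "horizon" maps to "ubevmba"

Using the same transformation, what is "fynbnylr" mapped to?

slaoalye

The pattern: shift every letter 13 places forward in the alphabet (wrapping around) — i.e. ROT13.
For "fynbnylr" the result is "slaoalye".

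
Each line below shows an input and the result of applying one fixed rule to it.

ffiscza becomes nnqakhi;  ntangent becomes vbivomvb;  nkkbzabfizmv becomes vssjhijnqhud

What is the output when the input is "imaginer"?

The rule is to shift every letter 8 places forward in the alphabet (wrapping around).
So "imaginer" becomes "quioqvmz".

quioqvmz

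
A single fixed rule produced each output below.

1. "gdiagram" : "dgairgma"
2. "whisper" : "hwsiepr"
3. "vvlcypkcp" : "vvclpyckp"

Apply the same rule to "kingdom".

ikgnodm

Looking at the pairs, the operation is to swap each adjacent pair of characters (1↔2, 3↔4, ...).
On "kingdom" that produces "ikgnodm".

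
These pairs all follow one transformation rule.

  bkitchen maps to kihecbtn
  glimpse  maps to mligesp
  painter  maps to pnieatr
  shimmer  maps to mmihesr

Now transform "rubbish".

rihbbus

What's happening: sort the characters into reverse alphabetical order, then move the first 2 characters to the end (rotate left by 2).
Applying both steps to "rubbish": "usrihbb", then "rihbbus".
(Check on "bkitchen": → "tnkihecb" → "kihecbtn" ✓)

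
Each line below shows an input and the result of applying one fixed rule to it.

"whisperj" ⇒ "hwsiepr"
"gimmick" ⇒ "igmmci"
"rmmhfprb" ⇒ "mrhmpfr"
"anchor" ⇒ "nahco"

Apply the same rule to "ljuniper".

jlnupie

Each output is the input with this applied: delete the last character, then swap each adjacent pair of characters (1↔2, 3↔4, ...).
Applying both steps to "ljuniper": "ljunipe", then "jlnupie".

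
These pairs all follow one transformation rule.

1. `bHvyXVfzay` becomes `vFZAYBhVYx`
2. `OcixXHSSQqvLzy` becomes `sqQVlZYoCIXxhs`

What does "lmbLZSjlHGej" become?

JLhgEJLMBlzs

Looking at the pairs, the operation is to flip the case of every letter, then swap the front and back halves of the string.
On "lmbLZSjlHGej": the first step gives "LMBlzsJLhgEJ", and the second then gives "JLhgEJLMBlzs".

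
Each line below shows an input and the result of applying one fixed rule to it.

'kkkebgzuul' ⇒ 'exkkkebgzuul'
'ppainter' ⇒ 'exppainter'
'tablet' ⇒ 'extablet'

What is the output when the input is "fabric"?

Rule — prepend "ex".
For "fabric" the result is "exfabric".

exfabric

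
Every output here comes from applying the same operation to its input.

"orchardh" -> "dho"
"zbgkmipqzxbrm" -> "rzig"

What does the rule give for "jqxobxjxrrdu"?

What's happening: reverse the string, then keep one character in every 3, starting at position 2 (positions 2nd, 5th, 8th, ...).
On "jqxobxjxrrdu": the first step gives "udrrxjxboxqj", and the second then gives "dxbq".

dxbq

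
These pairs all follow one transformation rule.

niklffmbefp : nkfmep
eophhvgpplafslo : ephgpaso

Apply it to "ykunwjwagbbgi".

Rule — keep every other character starting from the first (positions 1st, 3rd, 5th, ...).
"ykunwjwagbbgi" → "yuwwgbi".

yuwwgbi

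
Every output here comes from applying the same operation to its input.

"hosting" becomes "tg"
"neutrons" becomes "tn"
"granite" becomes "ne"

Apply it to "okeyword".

yr

In each case the input is transformed by: move the first character to the end, then keep one character in every 3, starting at position 3 (positions 3rd, 6th, 9th, ...).
Applying both steps to "okeyword": "keywordo", then "yr".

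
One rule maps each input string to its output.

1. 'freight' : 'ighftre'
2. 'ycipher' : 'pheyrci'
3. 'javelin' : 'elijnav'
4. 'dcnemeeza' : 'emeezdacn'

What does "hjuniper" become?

nipehrju

Looking at the pairs, the operation is to swap the first and last characters, then move the first 3 characters to the end (rotate left by 3).
On "hjuniper" that produces "nipehrju".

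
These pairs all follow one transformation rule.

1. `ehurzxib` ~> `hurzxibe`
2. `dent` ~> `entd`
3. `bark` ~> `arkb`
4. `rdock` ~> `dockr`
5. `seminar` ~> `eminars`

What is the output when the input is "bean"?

Each output is the input with this applied: move the first character to the end.
So "bean" becomes "eanb".

eanb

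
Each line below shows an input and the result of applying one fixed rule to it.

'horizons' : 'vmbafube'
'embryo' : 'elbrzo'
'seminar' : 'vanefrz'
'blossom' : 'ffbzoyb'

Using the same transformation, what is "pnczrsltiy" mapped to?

Each output is the input with this applied: shift every letter 13 places forward in the alphabet (wrapping around) — i.e. ROT13, then move the first 3 characters to the end (rotate left by 3).
On "pnczrsltiy": the first step gives "capmefygvl", and the second then gives "mefygvlcap".

mefygvlcap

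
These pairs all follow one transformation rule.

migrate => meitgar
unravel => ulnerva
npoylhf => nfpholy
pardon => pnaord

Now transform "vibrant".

vtinbar

The rule is to take characters alternately from the front and the back (1st, last, 2nd, 2nd-last, ...).
"vibrant" → "vtinbar".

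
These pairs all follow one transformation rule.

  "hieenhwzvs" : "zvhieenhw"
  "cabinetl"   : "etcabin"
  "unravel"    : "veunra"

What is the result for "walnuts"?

The rule is to delete the last character, then move the last 2 characters to the front (rotate right by 2).
Starting from "walnuts": after the first operation, "walnut"; after the second, "utwaln".

utwaln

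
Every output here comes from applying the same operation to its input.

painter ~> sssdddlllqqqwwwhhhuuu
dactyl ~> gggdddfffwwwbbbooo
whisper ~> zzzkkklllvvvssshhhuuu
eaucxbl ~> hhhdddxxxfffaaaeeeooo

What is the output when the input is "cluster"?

The transformation: shift every letter 3 places forward in the alphabet (wrapping around), then repeat every character 3 times.
"cluster" → "foxvwhu" → "fffoooxxxvvvwwwhhhuuu".

fffoooxxxvvvwwwhhhuuu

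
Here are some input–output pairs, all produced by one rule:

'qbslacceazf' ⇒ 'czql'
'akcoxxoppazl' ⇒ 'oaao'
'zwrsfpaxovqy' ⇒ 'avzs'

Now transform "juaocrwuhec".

Rule — keep one character in every 3, starting at position 1 (positions 1st, 4th, 7th, ...), then move the last 2 characters to the front (rotate right by 2).
On "juaocrwuhec": the first step gives "jowe", and the second then gives "wejo".
(Check on "qbslacceazf": → "qlcz" → "czql" ✓)

wejo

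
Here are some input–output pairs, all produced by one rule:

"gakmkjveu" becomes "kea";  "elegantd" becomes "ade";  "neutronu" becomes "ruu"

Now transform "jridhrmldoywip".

hlypi

Rule — move the first 3 characters to the end (rotate left by 3), then keep one character in every 3, starting at position 2 (positions 2nd, 5th, 8th, ...).
Applying both steps to "jridhrmldoywip": "dhrmldoywipjri", then "hlypi".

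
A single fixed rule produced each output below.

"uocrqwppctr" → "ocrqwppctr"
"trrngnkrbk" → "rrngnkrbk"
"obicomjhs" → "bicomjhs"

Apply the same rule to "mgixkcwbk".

gixkcwbk

In each case the input is transformed by: delete the first character.
Doing the same to "mgixkcwbk": "gixkcwbk".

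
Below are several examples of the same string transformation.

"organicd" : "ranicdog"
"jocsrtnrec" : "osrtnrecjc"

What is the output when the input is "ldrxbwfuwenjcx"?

The pattern: move the first 2 characters to the end (rotate left by 2), then swap the first and last characters.
Doing the same to "ldrxbwfuwenjcx": "dxbwfuwenjcxlr".

dxbwfuwenjcxlr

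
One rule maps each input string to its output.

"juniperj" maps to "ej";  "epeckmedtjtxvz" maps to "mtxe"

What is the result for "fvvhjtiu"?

Rule — move the first 3 characters to the end (rotate left by 3), then keep one character in every 3, starting at position 3 (positions 3rd, 6th, 9th, ...).
On "fvvhjtiu": the first step gives "hjtiufvv", and the second then gives "tf".

tf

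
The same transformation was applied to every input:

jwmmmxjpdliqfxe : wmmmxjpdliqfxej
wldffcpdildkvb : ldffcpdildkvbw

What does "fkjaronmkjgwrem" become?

The transformation: move the first character to the end.
Doing the same to "fkjaronmkjgwrem": "kjaronmkjgwremf".

kjaronmkjgwremf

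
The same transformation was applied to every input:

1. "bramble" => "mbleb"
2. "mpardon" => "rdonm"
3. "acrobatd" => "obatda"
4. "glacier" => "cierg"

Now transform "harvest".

vesth

The transformation: move the first character to the end, then delete the first 2 characters.
Working it through for "harvest": intermediate "arvesth", final "vesth".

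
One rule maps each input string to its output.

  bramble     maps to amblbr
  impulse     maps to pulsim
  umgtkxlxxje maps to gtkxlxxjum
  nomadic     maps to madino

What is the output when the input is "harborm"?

rborha

The pattern: delete the last character, then move the first 2 characters to the end (rotate left by 2).
For "harborm", step one produces "harbor"; step two turns that into "rborha".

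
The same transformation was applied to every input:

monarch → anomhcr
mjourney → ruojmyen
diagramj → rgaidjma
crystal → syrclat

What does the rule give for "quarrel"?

rauqler

What's happening: move the last 3 characters to the front (rotate right by 3), then reverse the string.
Applying that to "quarrel" gives "rauqler".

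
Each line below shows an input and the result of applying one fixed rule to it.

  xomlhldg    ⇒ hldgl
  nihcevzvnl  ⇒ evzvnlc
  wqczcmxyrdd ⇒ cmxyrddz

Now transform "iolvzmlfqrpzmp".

zmlfqrpzmpv

Rule — delete the first 3 characters, then move the first character to the end.
On "iolvzmlfqrpzmp" that produces "zmlfqrpzmpv".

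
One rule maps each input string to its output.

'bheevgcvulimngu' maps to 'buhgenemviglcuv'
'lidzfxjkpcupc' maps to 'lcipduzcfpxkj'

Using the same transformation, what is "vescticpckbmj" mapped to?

vjemsbcktcipc

The rule is to take characters alternately from the front and the back (1st, last, 2nd, 2nd-last, ...).
So "vescticpckbmj" becomes "vjemsbcktcipc".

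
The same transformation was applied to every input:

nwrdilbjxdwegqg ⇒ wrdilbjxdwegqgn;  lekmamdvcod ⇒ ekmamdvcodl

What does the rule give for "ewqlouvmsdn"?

Each output is the input with this applied: move the first character to the end.
So "ewqlouvmsdn" becomes "wqlouvmsdne".

wqlouvmsdne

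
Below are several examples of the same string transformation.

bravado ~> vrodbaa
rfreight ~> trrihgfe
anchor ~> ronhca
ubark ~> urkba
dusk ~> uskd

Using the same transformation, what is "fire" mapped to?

rife

In each case the input is transformed by: sort the characters into reverse alphabetical order.
"fire" → "rife".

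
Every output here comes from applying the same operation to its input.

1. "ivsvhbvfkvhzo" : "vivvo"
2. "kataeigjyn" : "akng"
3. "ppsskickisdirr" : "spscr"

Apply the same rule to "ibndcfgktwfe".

diwg

The pattern: keep one character in every 3, starting at position 1 (positions 1st, 4th, 7th, ...), then swap each adjacent pair of characters (1↔2, 3↔4, ...).
Starting from "ibndcfgktwfe": after the first operation, "idgw"; after the second, "diwg".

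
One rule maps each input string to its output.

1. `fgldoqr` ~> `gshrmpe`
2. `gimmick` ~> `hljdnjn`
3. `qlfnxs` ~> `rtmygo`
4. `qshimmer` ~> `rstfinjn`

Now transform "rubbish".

Looking at the pairs, the operation is to take characters alternately from the front and the back (1st, last, 2nd, 2nd-last, ...), then shift every letter 1 place forward in the alphabet (wrapping around).
Working it through for "rubbish": intermediate "rhusbib", final "sivtcjc".
(Check on "qshimmer": → "qrsehmim" → "rstfinjn" ✓)

sivtcjc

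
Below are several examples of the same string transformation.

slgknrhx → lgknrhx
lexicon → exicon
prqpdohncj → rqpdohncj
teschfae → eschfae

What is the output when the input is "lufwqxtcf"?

Rule — delete the first character.
Applying that to "lufwqxtcf" gives "ufwqxtcf".

ufwqxtcf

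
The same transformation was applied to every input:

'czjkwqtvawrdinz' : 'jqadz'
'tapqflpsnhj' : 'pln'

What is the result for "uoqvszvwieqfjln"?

qzifn

Each output is the input with this applied: keep one character in every 3, starting at position 3 (positions 3rd, 6th, 9th, ...).
For "uoqvszvwieqfjln" the result is "qzifn".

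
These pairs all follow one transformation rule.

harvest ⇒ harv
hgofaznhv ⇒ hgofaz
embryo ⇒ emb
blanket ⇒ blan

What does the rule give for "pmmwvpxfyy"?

pmmwvpx

In each case the input is transformed by: delete the last 3 characters.
On "pmmwvpxfyy" that produces "pmmwvpx".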